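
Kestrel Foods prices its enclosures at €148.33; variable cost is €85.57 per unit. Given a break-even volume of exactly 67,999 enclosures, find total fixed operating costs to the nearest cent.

Contribution margin per unit = €148.33 − €85.57 = €62.76.
Since BE = FC / CM, FC = 67,999 × €62.76 = €4,267,617.24.

€4,267,617.24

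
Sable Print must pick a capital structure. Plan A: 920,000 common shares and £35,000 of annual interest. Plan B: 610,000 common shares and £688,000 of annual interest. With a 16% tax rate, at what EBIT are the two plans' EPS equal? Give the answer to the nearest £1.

Set EPS_A = EPS_B: (EBIT − £35,000)(1 − 0.16) ÷ 920,000 = (EBIT − £688,000)(1 − 0.16) ÷ 610,000.
The (1 − t) factor cancels: (EBIT − 35,000) × 610,000 = (EBIT − 688,000) × 920,000.
Solving, EBIT = (688,000·920,000 − 35,000·610,000) / (920,000 − 610,000) = 611,610,000,000 / 310,000 = 1,972,935.48.

£1,972,935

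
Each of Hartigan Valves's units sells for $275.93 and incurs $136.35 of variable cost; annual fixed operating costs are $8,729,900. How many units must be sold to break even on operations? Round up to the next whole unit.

Each unit contributes $275.93 − $136.35 = $139.58.
Units to break even: $8,729,900 ÷ $139.58 = 62,544.06, rounded up to 62,545.

62,545 units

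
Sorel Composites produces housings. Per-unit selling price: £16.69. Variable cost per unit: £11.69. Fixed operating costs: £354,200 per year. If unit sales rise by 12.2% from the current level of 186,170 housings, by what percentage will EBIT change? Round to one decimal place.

At 186,170 units, contribution = 186,170 × £5.00 = £930,850.00.
Operating income = contribution − fixed costs = £930,850.00 − £354,200 = £576,650.00.
Degree of operating leverage = £930,850.00 / £576,650.00 = 1.6142.
Operating income changes by 1.6142 × +12.2% = +19.7%.

+19.7%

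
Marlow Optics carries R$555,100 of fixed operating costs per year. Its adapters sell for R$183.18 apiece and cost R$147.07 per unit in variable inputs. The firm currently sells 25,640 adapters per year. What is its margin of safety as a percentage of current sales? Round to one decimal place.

40.0%

Contribution margin per unit = R$183.18 − R$147.07 = R$36.11. Break-even units = R$555,100 ÷ R$36.11 = 15,372.47; break-even revenue = 15,372.47 × R$183.18 = R$2,815,929.60.
Actual sales revenue = 25,640 × R$183.18 = R$4,696,735.20.
Margin of safety = (R$4,696,735.20 − R$2,815,929.60) ÷ R$4,696,735.20 = 40.0%.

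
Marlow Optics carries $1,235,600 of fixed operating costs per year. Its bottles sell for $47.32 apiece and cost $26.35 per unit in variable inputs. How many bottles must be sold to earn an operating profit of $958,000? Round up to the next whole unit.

Each unit contributes $47.32 − $26.35 = $20.97.
Need Q such that Q × $20.97 − $1,235,600 = $958,000, i.e. Q = $2,193,600 / $20.97 = 104,606.58 → 104,607.

104,607 bottles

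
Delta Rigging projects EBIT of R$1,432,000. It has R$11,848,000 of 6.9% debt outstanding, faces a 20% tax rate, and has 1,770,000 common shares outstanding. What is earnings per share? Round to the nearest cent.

R$0.28

Pre-tax income = R$1,432,000 − R$817,512.00 = R$614,488.00.
Net income = R$614,488.00 × (1 − 0.20) = R$491,590.40.
Per share: R$491,590.40 / 1,770,000 shares = R$0.28.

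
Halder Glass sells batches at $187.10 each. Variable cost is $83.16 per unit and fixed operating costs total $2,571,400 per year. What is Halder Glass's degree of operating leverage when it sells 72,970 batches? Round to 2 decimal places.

1.51

At 72,970 units, contribution = 72,970 × $103.94 = $7,584,501.80.
Operating income = contribution − fixed costs = $7,584,501.80 − $2,571,400 = $5,013,101.80.
DOL = contribution ÷ EBIT = $7,584,501.80 ÷ $5,013,101.80 = 1.5129.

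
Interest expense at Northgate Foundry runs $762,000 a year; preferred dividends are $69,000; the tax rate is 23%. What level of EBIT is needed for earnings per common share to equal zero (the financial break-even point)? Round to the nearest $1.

Preferred dividends are paid after tax, so their pre-tax equivalent is $69,000 ÷ (1 − 0.23) = $89,610.39.
EPS = 0 when EBIT covers interest plus the pre-tax preferred burden: $762,000 + $89,610.39 = $851,610.39.

$851,610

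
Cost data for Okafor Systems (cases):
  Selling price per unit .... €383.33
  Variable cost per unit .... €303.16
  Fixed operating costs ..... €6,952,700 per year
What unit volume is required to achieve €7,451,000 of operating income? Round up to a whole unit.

179,665 cases

Unit CM = price − variable cost = €383.33 − €303.16 = €80.17.
Need Q such that Q × €80.17 − €6,952,700 = €7,451,000, i.e. Q = €14,403,700 / €80.17 = 179,664.46 → 179,665.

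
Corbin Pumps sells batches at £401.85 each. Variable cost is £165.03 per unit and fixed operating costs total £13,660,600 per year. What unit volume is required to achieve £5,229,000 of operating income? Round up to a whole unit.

Contribution margin per unit = £401.85 − £165.03 = £236.82.
Need Q such that Q × £236.82 − £13,660,600 = £5,229,000, i.e. Q = £18,889,600 / £236.82 = 79,763.53 → 79,764.

79,764 batches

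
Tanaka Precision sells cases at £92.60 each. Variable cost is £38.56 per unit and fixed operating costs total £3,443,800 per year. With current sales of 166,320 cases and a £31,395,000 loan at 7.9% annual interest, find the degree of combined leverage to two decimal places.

Contribution at this volume is 166,320 × £54.04 = £8,987,932.80.
EBIT = £8,987,932.80 − £3,443,800 = £5,544,132.80. Interest = £2,480,205.00.
DOL = £8,987,932.80 ÷ £5,544,132.80 = 1.6212; DFL = £5,544,132.80 ÷ £3,063,927.80 = 1.8095.
Combined leverage = 1.6212 × 1.8095 = 2.9336.

2.93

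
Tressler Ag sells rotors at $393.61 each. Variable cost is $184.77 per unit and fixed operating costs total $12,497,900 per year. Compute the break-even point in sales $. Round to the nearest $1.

Contribution margin per unit = $393.61 − $184.77 = $208.84, a CM ratio of $208.84 ÷ $393.61 = 0.5306.
Break-even sales = FC ÷ CM ratio = $12,497,900 × $393.61 / $208.84 = $23,555,346.

$23,555,346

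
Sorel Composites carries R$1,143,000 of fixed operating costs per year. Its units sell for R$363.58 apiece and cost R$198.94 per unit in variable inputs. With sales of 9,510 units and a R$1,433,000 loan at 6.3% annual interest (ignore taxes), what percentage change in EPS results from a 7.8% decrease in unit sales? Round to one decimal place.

Total contribution margin = 9,510 × R$164.64 = R$1,565,726.40.
Operating income = contribution − fixed costs = R$1,565,726.40 − R$1,143,000 = R$422,726.40.
Interest = R$90,279.00, so EBIT − I = R$332,447.40.
Degree of combined leverage = contribution ÷ (EBIT − I) = R$1,565,726.40 ÷ R$332,447.40 = 4.7097.
%ΔEPS = DCL × %ΔSales = 4.7097 × -7.8% = -36.7%.

-36.7%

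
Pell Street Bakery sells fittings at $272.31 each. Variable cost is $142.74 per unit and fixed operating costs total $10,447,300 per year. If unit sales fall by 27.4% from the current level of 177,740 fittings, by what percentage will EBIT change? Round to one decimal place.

-50.2%

Contribution at this volume is 177,740 × $129.57 = $23,029,771.80.
EBIT = $23,029,771.80 − $10,447,300 = $12,582,471.80.
Degree of operating leverage = $23,029,771.80 / $12,582,471.80 = 1.8303.
%ΔEBIT = DOL × %ΔSales = 1.8303 × -27.4% = -50.2%.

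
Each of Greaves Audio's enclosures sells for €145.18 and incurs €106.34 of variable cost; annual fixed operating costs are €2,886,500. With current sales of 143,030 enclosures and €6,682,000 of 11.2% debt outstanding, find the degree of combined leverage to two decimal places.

2.89

Contribution at this volume is 143,030 × €38.84 = €5,555,285.20.
Operating income = contribution − fixed costs = €5,555,285.20 − €2,886,500 = €2,668,785.20. Interest = €748,384.00, so EBIT − I = €1,920,401.20.
DCL = contribution ÷ (EBIT − I) = €5,555,285.20 ÷ €1,920,401.20 = 2.8928.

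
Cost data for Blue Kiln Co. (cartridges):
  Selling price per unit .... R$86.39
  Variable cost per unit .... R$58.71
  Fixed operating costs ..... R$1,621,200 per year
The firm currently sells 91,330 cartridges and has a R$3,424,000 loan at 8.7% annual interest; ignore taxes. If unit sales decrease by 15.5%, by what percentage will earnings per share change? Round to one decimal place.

At 91,330 units, contribution = 91,330 × R$27.68 = R$2,528,014.40.
Subtracting fixed costs: EBIT = R$2,528,014.40 − R$1,621,200 = R$906,814.40.
After interest of R$297,888.00, pre-tax earnings = R$608,926.40.
Degree of combined leverage = contribution ÷ (EBIT − I) = R$2,528,014.40 ÷ R$608,926.40 = 4.1516.
%ΔEPS = DCL × %ΔSales = 4.1516 × -15.5% = -64.3%.

-64.3%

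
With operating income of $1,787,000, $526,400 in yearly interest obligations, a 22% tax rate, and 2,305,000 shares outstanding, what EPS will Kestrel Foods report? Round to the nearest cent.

$0.43

Pre-tax income = $1,787,000 − $526,400.00 = $1,260,600.00.
Net income = $1,260,600.00 × (1 − 0.22) = $983,268.00.
Per share: $983,268.00 / 2,305,000 shares = $0.43.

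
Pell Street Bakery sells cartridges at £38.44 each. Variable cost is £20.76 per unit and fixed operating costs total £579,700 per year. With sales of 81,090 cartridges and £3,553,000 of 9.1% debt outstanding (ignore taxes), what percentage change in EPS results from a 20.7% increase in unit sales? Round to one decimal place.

+55.9%

Contribution at this volume is 81,090 × £17.68 = £1,433,671.20.
Subtracting fixed costs: EBIT = £1,433,671.20 − £579,700 = £853,971.20.
After interest of £323,323.00, pre-tax earnings = £530,648.20.
DCL = total CM / (EBIT − I) = £1,433,671.20 / £530,648.20 = 2.7017.
%ΔEPS = DCL × %ΔSales = 2.7017 × +20.7% = +55.9%.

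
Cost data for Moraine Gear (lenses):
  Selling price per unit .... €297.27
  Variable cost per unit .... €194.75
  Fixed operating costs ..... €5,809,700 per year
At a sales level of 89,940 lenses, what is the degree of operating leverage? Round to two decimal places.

Total contribution margin = 89,940 × €102.52 = €9,220,648.80.
Operating income = contribution − fixed costs = €9,220,648.80 − €5,809,700 = €3,410,948.80.
DOL = contribution ÷ EBIT = €9,220,648.80 ÷ €3,410,948.80 = 2.7033.

2.70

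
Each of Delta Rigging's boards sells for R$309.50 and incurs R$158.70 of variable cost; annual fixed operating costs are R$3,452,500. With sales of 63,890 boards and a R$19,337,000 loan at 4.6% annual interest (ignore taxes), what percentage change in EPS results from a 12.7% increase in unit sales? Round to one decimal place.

+23.1%

Total contribution margin = 63,890 × R$150.80 = R$9,634,612.00.
Operating income = contribution − fixed costs = R$9,634,612.00 − R$3,452,500 = R$6,182,112.00.
After interest of R$889,502.00, pre-tax earnings = R$5,292,610.00.
DCL = total CM / (EBIT − I) = R$9,634,612.00 / R$5,292,610.00 = 1.8204.
EPS therefore changes by 1.8204 × (+12.7%) = +23.1%.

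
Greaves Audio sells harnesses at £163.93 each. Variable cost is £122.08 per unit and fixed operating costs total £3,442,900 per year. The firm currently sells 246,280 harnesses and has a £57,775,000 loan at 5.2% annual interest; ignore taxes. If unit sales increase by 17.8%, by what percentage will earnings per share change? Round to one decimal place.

+47.5%

At 246,280 units, contribution = 246,280 × £41.85 = £10,306,818.00.
Operating income = contribution − fixed costs = £10,306,818.00 − £3,442,900 = £6,863,918.00.
After interest of £3,004,300.00, pre-tax earnings = £3,859,618.00.
DCL = total CM / (EBIT − I) = £10,306,818.00 / £3,859,618.00 = 2.6704.
EPS therefore changes by 2.6704 × (+17.8%) = +47.5%.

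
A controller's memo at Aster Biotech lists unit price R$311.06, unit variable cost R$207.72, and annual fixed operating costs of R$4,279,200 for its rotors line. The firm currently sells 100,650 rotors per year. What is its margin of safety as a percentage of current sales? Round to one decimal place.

58.9%

Unit CM = price − variable cost = R$311.06 − R$207.72 = R$103.34. Break-even units = R$4,279,200 ÷ R$103.34 = 41,408.94; break-even revenue = 41,408.94 × R$311.06 = R$12,880,665.30.
Current sales = 100,650 × R$311.06 = R$31,308,189.00.
Margin of safety = (R$31,308,189.00 − R$12,880,665.30) ÷ R$31,308,189.00 = 58.9%.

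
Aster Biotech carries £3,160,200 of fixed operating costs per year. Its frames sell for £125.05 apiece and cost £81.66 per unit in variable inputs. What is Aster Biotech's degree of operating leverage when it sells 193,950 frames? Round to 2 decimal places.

At 193,950 units, contribution = 193,950 × £43.39 = £8,415,490.50.
Operating income = contribution − fixed costs = £8,415,490.50 − £3,160,200 = £5,255,290.50.
So DOL = total CM / EBIT = £8,415,490.50 / £5,255,290.50 = 1.6013.

1.60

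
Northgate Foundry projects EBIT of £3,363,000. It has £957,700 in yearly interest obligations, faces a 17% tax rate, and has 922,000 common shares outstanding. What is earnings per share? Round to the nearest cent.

Interest = £957,700.00, so EBT = £3,363,000 − £957,700.00 = £2,405,300.00.
After tax at 17%: net income = £2,405,300.00 × 0.83 = £1,996,399.00.
EPS = £1,996,399.00 ÷ 922,000 = £2.17.

£2.17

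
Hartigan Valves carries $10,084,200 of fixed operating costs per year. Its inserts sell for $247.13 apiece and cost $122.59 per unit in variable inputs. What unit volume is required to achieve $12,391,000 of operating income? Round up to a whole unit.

Contribution margin per unit = $247.13 − $122.59 = $124.54.
Need Q such that Q × $124.54 − $10,084,200 = $12,391,000, i.e. Q = $22,475,200 / $124.54 = 180,465.71 → 180,466.

180,466 inserts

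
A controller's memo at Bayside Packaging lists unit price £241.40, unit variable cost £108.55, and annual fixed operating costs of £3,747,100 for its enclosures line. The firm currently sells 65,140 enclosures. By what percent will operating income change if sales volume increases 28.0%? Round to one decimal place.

+49.4%

At 65,140 units, contribution = 65,140 × £132.85 = £8,653,849.00.
Subtracting fixed costs: EBIT = £8,653,849.00 − £3,747,100 = £4,906,749.00.
Degree of operating leverage = £8,653,849.00 / £4,906,749.00 = 1.7637.
Operating income changes by 1.7637 × +28.0% = +49.4%.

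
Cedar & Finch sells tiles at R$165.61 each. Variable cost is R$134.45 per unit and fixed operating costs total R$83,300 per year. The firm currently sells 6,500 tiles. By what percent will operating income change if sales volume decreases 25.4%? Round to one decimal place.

-43.1%

Total contribution margin = 6,500 × R$31.16 = R$202,540.00.
Subtracting fixed costs: EBIT = R$202,540.00 − R$83,300 = R$119,240.00.
DOL = contribution ÷ EBIT = R$202,540.00 ÷ R$119,240.00 = 1.6986.
%ΔEBIT = DOL × %ΔSales = 1.6986 × -25.4% = -43.1%.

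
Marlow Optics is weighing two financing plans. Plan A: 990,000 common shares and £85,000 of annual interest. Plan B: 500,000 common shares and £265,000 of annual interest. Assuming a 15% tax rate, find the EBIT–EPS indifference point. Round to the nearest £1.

At indifference, (EBIT − 85,000)(1 − t)/990,000 = (EBIT − 265,000)(1 − t)/500,000.
The (1 − t) factor cancels: (EBIT − 85,000) × 500,000 = (EBIT − 265,000) × 990,000.
EBIT × (990,000 − 500,000) = 265,000 × 990,000 − 85,000 × 500,000 = 219,850,000,000, so EBIT = 219,850,000,000 ÷ 490,000 = 448,673.47.

£448,673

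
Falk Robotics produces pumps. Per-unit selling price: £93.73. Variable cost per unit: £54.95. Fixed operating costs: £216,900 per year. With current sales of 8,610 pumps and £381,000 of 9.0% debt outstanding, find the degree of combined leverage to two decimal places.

Total contribution margin = 8,610 × £38.78 = £333,895.80.
Operating income = contribution − fixed costs = £333,895.80 − £216,900 = £116,995.80. Interest = £34,290.00.
DOL = £333,895.80 ÷ £116,995.80 = 2.8539; DFL = £116,995.80 ÷ £82,705.80 = 1.4146.
Combined leverage = 2.8539 × 1.4146 = 4.0371.

4.04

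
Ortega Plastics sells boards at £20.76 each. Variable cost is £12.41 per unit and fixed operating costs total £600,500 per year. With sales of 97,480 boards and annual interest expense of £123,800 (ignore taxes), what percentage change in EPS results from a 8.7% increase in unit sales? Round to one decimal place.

+79.0%

Total contribution margin = 97,480 × £8.35 = £813,958.00.
Subtracting fixed costs: EBIT = £813,958.00 − £600,500 = £213,458.00.
Interest = £123,800.00, so EBIT − I = £89,658.00.
Degree of combined leverage = contribution ÷ (EBIT − I) = £813,958.00 ÷ £89,658.00 = 9.0785.
EPS therefore changes by 9.0785 × (+8.7%) = +79.0%.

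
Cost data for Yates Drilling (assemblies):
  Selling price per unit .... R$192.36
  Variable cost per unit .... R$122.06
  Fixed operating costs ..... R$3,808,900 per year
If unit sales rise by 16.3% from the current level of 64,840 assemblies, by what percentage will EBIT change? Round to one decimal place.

+99.2%

At 64,840 units, contribution = 64,840 × R$70.30 = R$4,558,252.00.
Operating income = contribution − fixed costs = R$4,558,252.00 − R$3,808,900 = R$749,352.00.
DOL = contribution ÷ EBIT = R$4,558,252.00 ÷ R$749,352.00 = 6.0829.
So EBIT moves 6.0829 × (+16.3%) = +99.2%.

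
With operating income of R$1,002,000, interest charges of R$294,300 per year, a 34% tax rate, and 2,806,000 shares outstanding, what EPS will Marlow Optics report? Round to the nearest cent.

Interest = R$294,300.00, so EBT = R$1,002,000 − R$294,300.00 = R$707,700.00.
Net income = R$707,700.00 × (1 − 0.34) = R$467,082.00.
Per share: R$467,082.00 / 2,806,000 shares = R$0.17.

R$0.17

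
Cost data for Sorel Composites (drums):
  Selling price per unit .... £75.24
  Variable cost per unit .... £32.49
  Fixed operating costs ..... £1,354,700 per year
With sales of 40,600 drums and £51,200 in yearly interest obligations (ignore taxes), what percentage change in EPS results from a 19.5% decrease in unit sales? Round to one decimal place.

Contribution at this volume is 40,600 × £42.75 = £1,735,650.00.
Operating income = contribution − fixed costs = £1,735,650.00 − £1,354,700 = £380,950.00.
Interest = £51,200.00, so EBIT − I = £329,750.00.
DCL = total CM / (EBIT − I) = £1,735,650.00 / £329,750.00 = 5.2635.
EPS therefore changes by 5.2635 × (-19.5%) = -102.6%.

-102.6%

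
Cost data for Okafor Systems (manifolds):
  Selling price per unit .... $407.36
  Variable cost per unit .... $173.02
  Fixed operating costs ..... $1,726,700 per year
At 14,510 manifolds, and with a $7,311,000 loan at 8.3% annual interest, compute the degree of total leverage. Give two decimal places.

3.19

Total contribution margin = 14,510 × $234.34 = $3,400,273.40.
Operating income = contribution − fixed costs = $3,400,273.40 − $1,726,700 = $1,673,573.40. Interest = $606,813.00, so EBIT − I = $1,066,760.40.
DCL = contribution ÷ (EBIT − I) = $3,400,273.40 ÷ $1,066,760.40 = 3.1875.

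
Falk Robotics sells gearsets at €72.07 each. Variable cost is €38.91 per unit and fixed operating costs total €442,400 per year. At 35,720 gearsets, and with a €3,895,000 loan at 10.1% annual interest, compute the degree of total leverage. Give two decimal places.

At 35,720 units, contribution = 35,720 × €33.16 = €1,184,475.20.
EBIT = €1,184,475.20 − €442,400 = €742,075.20. Interest = €393,395.00.
DOL = €1,184,475.20 ÷ €742,075.20 = 1.5962; DFL = €742,075.20 ÷ €348,680.20 = 2.1282.
Combined leverage = 1.5962 × 2.1282 = 3.3970.

3.40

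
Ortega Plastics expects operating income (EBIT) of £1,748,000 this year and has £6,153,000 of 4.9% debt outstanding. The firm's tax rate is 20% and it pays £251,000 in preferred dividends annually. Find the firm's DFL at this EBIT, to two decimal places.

Interest = £301,497.00.
Pre-tax preferred-dividend burden = £251,000 ÷ (1 − 0.20) = £313,750.00.
DFL = EBIT ÷ [EBIT − I − D_p/(1−t)] = £1,748,000 ÷ [£1,748,000 − £301,497.00 − £313,750.00] = £1,748,000 ÷ £1,132,753.00 = 1.5431.

1.54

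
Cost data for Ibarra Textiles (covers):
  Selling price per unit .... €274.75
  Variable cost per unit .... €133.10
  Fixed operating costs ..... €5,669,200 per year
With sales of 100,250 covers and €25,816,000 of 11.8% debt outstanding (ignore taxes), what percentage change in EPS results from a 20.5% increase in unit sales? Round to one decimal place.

Contribution at this volume is 100,250 × €141.65 = €14,200,412.50.
Subtracting fixed costs: EBIT = €14,200,412.50 − €5,669,200 = €8,531,212.50.
Interest = €3,046,288.00, so EBIT − I = €5,484,924.50.
DCL = total CM / (EBIT − I) = €14,200,412.50 / €5,484,924.50 = 2.5890.
%ΔEPS = DCL × %ΔSales = 2.5890 × +20.5% = +53.1%.

+53.1%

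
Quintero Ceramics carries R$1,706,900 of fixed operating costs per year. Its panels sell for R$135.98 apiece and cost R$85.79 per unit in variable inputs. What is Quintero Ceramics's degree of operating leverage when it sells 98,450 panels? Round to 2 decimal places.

Contribution at this volume is 98,450 × R$50.19 = R$4,941,205.50.
Operating income = contribution − fixed costs = R$4,941,205.50 − R$1,706,900 = R$3,234,305.50.
Degree of operating leverage = R$4,941,205.50 / R$3,234,305.50 = 1.5277.

1.53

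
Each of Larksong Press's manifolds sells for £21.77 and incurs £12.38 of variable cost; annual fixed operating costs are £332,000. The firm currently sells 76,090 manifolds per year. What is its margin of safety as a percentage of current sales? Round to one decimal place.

53.5%

Contribution margin per unit = £21.77 − £12.38 = £9.39. Break-even units = £332,000 ÷ £9.39 = 35,356.76; break-even revenue = 35,356.76 × £21.77 = £769,716.72.
Actual sales revenue = 76,090 × £21.77 = £1,656,479.30.
Margin of safety = (£1,656,479.30 − £769,716.72) ÷ £1,656,479.30 = 53.5%.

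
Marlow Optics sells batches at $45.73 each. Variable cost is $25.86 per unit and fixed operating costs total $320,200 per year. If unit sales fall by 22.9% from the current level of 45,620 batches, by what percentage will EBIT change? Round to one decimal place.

-35.4%

Contribution at this volume is 45,620 × $19.87 = $906,469.40.
Subtracting fixed costs: EBIT = $906,469.40 − $320,200 = $586,269.40.
DOL = contribution ÷ EBIT = $906,469.40 ÷ $586,269.40 = 1.5462.
So EBIT moves 1.5462 × (-22.9%) = -35.4%.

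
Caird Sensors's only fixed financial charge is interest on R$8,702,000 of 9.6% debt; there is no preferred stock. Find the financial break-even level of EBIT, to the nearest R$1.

Annual interest = 9.6% × R$8,702,000 = R$835,392.00.
With no preferred dividends, EPS = 0 when EBIT exactly covers interest, so the financial break-even EBIT is R$835,392.00.

R$835,392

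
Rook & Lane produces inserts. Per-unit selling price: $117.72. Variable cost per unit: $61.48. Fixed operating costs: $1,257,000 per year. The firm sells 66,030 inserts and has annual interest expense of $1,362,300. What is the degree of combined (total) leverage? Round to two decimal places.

3.39

Total contribution margin = 66,030 × $56.24 = $3,713,527.20.
EBIT = $3,713,527.20 − $1,257,000 = $2,456,527.20. Interest = $1,362,300.00, so EBIT − I = $1,094,227.20.
DCL = contribution ÷ (EBIT − I) = $3,713,527.20 ÷ $1,094,227.20 = 3.3937.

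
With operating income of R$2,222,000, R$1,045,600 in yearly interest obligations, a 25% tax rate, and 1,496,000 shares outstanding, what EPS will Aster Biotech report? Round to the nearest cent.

R$0.59

Pre-tax income = R$2,222,000 − R$1,045,600.00 = R$1,176,400.00.
Net income = R$1,176,400.00 × (1 − 0.25) = R$882,300.00.
Per share: R$882,300.00 / 1,496,000 shares = R$0.59.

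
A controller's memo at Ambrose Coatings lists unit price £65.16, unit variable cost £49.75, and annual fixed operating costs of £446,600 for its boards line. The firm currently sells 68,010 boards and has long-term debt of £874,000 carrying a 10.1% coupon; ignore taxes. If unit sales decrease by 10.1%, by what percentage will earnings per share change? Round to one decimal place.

Total contribution margin = 68,010 × £15.41 = £1,048,034.10.
EBIT = £1,048,034.10 − £446,600 = £601,434.10.
Interest = £88,274.00, so EBIT − I = £513,160.10.
Degree of combined leverage = contribution ÷ (EBIT − I) = £1,048,034.10 ÷ £513,160.10 = 2.0423.
%ΔEPS = DCL × %ΔSales = 2.0423 × -10.1% = -20.6%.

-20.6%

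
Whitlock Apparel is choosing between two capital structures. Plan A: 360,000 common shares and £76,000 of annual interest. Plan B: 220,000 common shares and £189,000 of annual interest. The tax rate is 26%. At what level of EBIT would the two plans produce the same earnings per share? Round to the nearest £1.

£366,571

Set EPS_A = EPS_B: (EBIT − £76,000)(1 − 0.26) ÷ 360,000 = (EBIT − £189,000)(1 − 0.26) ÷ 220,000.
Cancelling (1 − t) and cross-multiplying: 220,000·(EBIT − 76,000) = 360,000·(EBIT − 189,000).
EBIT × (360,000 − 220,000) = 189,000 × 360,000 − 76,000 × 220,000 = 51,320,000,000, so EBIT = 51,320,000,000 ÷ 140,000 = 366,571.43.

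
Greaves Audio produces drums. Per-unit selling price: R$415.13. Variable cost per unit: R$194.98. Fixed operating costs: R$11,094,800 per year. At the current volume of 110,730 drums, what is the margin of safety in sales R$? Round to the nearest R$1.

Contribution margin per unit = R$415.13 − R$194.98 = R$220.15. Break-even units = R$11,094,800 ÷ R$220.15 = 50,396.55; break-even revenue = 50,396.55 × R$415.13 = R$20,921,118.89.
Actual sales revenue = 110,730 × R$415.13 = R$45,967,344.90.
Margin of safety = R$45,967,344.90 − R$20,921,118.89 = R$25,046,226.

R$25,046,226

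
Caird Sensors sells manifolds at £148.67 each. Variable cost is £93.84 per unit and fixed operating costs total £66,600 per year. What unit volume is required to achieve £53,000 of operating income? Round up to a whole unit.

2,182 manifolds

Unit CM = price − variable cost = £148.67 − £93.84 = £54.83.
Required volume = (fixed costs + target profit) ÷ CM = (£66,600 + £53,000) ÷ £54.83 = 2,181.29, so 2,182 manifolds.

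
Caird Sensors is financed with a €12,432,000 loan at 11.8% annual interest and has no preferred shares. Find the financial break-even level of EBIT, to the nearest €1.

Annual interest = 11.8% × €12,432,000 = €1,466,976.00.
With no preferred dividends, EPS = 0 when EBIT exactly covers interest, so the financial break-even EBIT is €1,466,976.00.

€1,466,976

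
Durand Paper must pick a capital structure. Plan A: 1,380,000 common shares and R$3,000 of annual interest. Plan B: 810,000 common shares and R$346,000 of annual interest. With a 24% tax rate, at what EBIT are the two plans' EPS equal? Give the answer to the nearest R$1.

Set EPS_A = EPS_B: (EBIT − R$3,000)(1 − 0.24) ÷ 1,380,000 = (EBIT − R$346,000)(1 − 0.24) ÷ 810,000.
The (1 − t) factor cancels: (EBIT − 3,000) × 810,000 = (EBIT − 346,000) × 1,380,000.
EBIT × (1,380,000 − 810,000) = 346,000 × 1,380,000 − 3,000 × 810,000 = 475,050,000,000, so EBIT = 475,050,000,000 ÷ 570,000 = 833,421.05.

R$833,421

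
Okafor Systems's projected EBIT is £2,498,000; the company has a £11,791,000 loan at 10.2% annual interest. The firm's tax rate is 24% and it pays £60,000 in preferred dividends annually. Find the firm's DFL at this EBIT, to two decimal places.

2.05

Interest = £1,202,682.00.
Preferred dividends grossed up pre-tax: £60,000 / (1 − 0.24) = £78,947.37.
DFL = EBIT ÷ [EBIT − I − D_p/(1−t)] = £2,498,000 ÷ [£2,498,000 − £1,202,682.00 − £78,947.37] = £2,498,000 ÷ £1,216,370.63 = 2.0537.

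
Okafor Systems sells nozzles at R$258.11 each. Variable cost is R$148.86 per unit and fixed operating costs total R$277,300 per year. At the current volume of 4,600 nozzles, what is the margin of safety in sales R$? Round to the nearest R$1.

Unit CM = price − variable cost = R$258.11 − R$148.86 = R$109.25. Break-even units = R$277,300 ÷ R$109.25 = 2,538.22; break-even revenue = 2,538.22 × R$258.11 = R$655,138.70.
Current sales = 4,600 × R$258.11 = R$1,187,306.00.
Margin of safety = R$1,187,306.00 − R$655,138.70 = R$532,167.

R$532,167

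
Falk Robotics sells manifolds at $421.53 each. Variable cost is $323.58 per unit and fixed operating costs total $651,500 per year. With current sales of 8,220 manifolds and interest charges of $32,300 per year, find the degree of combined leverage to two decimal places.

At 8,220 units, contribution = 8,220 × $97.95 = $805,149.00.
Operating income = contribution − fixed costs = $805,149.00 − $651,500 = $153,649.00. Interest = $32,300.00, so EBIT − I = $121,349.00.
DCL = contribution ÷ (EBIT − I) = $805,149.00 ÷ $121,349.00 = 6.6350.

6.63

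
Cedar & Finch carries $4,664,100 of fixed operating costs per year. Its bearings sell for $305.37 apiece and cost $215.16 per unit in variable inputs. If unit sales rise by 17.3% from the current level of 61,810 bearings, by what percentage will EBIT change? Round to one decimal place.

Total contribution margin = 61,810 × $90.21 = $5,575,880.10.
Subtracting fixed costs: EBIT = $5,575,880.10 − $4,664,100 = $911,780.10.
Degree of operating leverage = $5,575,880.10 / $911,780.10 = 6.1154.
%ΔEBIT = DOL × %ΔSales = 6.1154 × +17.3% = +105.8%.

+105.8%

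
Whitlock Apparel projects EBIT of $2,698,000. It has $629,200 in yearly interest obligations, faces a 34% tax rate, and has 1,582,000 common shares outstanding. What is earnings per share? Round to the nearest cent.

Pre-tax income = $2,698,000 − $629,200.00 = $2,068,800.00.
After tax at 34%: net income = $2,068,800.00 × 0.66 = $1,365,408.00.
EPS = $1,365,408.00 ÷ 1,582,000 = $0.86.

$0.86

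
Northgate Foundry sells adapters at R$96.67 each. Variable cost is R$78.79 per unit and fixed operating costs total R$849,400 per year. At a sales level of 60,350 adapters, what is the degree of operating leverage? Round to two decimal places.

4.70

At 60,350 units, contribution = 60,350 × R$17.88 = R$1,079,058.00.
Subtracting fixed costs: EBIT = R$1,079,058.00 − R$849,400 = R$229,658.00.
So DOL = total CM / EBIT = R$1,079,058.00 / R$229,658.00 = 4.6985.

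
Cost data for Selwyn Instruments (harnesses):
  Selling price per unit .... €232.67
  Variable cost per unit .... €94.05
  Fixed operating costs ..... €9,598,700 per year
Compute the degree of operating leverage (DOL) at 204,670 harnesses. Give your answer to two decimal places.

Contribution at this volume is 204,670 × €138.62 = €28,371,355.40.
Operating income = contribution − fixed costs = €28,371,355.40 − €9,598,700 = €18,772,655.40.
Degree of operating leverage = €28,371,355.40 / €18,772,655.40 = 1.5113.

1.51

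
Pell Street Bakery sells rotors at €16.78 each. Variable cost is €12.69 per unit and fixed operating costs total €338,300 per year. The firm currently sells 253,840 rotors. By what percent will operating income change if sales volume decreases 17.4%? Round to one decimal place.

-25.8%

Contribution at this volume is 253,840 × €4.09 = €1,038,205.60.
EBIT = €1,038,205.60 − €338,300 = €699,905.60.
DOL = contribution ÷ EBIT = €1,038,205.60 ÷ €699,905.60 = 1.4834.
%ΔEBIT = DOL × %ΔSales = 1.4834 × -17.4% = -25.8%.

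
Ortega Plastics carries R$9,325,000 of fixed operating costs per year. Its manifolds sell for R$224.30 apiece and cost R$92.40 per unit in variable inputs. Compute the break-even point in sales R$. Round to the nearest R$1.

R$15,857,449

Contribution margin per unit = R$224.30 − R$92.40 = R$131.90, a CM ratio of R$131.90 ÷ R$224.30 = 0.5881.
Break-even revenue = fixed costs × price ÷ CM = R$9,325,000 × R$224.30 ÷ R$131.90 = R$15,857,449.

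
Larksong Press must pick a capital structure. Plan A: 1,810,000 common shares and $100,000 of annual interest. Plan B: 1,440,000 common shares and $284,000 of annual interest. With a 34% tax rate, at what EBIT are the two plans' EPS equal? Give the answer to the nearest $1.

At indifference, (EBIT − 100,000)(1 − t)/1,810,000 = (EBIT − 284,000)(1 − t)/1,440,000.
Cancelling (1 − t) and cross-multiplying: 1,440,000·(EBIT − 100,000) = 1,810,000·(EBIT − 284,000).
Solving, EBIT = (284,000·1,810,000 − 100,000·1,440,000) / (1,810,000 − 1,440,000) = 370,040,000,000 / 370,000 = 1,000,108.11.

$1,000,108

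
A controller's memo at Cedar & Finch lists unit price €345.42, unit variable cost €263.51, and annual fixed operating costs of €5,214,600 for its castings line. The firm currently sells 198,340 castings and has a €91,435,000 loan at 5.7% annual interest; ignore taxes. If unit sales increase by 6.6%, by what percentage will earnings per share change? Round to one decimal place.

Total contribution margin = 198,340 × €81.91 = €16,246,029.40.
EBIT = €16,246,029.40 − €5,214,600 = €11,031,429.40.
After interest of €5,211,795.00, pre-tax earnings = €5,819,634.40.
Degree of combined leverage = contribution ÷ (EBIT − I) = €16,246,029.40 ÷ €5,819,634.40 = 2.7916.
%ΔEPS = DCL × %ΔSales = 2.7916 × +6.6% = +18.4%.

+18.4%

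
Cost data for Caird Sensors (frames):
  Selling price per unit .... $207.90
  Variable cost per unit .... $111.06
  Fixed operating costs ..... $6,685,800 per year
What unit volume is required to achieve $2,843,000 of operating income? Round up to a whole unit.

98,398 frames

Unit CM = price − variable cost = $207.90 − $111.06 = $96.84.
Units = (FC + target) / CM = ($6,685,800 + $2,843,000) / $96.84 = 98,397.36, so 98,398 frames.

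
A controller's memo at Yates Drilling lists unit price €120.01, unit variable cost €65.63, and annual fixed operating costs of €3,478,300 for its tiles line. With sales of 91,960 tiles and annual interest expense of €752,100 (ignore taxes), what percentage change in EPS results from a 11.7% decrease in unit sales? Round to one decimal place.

Contribution at this volume is 91,960 × €54.38 = €5,000,784.80.
Operating income = contribution − fixed costs = €5,000,784.80 − €3,478,300 = €1,522,484.80.
Interest = €752,100.00, so EBIT − I = €770,384.80.
Degree of combined leverage = contribution ÷ (EBIT − I) = €5,000,784.80 ÷ €770,384.80 = 6.4913.
EPS therefore changes by 6.4913 × (-11.7%) = -75.9%.

-75.9%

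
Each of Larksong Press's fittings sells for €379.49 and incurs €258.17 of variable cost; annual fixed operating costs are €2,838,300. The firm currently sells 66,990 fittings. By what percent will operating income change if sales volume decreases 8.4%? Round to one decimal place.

-12.9%

Total contribution margin = 66,990 × €121.32 = €8,127,226.80.
Subtracting fixed costs: EBIT = €8,127,226.80 − €2,838,300 = €5,288,926.80.
DOL = contribution ÷ EBIT = €8,127,226.80 ÷ €5,288,926.80 = 1.5366.
So EBIT moves 1.5366 × (-8.4%) = -12.9%.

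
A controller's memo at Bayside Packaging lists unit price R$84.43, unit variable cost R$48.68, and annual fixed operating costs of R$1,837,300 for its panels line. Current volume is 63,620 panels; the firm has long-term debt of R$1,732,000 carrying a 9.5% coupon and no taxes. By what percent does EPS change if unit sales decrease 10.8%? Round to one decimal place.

-90.1%

At 63,620 units, contribution = 63,620 × R$35.75 = R$2,274,415.00.
Operating income = contribution − fixed costs = R$2,274,415.00 − R$1,837,300 = R$437,115.00.
Interest = R$164,540.00, so EBIT − I = R$272,575.00.
Degree of combined leverage = contribution ÷ (EBIT − I) = R$2,274,415.00 ÷ R$272,575.00 = 8.3442.
%ΔEPS = DCL × %ΔSales = 8.3442 × -10.8% = -90.1%.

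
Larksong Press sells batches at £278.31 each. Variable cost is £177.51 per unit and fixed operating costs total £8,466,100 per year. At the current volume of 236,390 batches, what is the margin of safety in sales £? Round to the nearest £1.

Unit CM = price − variable cost = £278.31 − £177.51 = £100.80. Break-even units = £8,466,100 ÷ £100.80 = 83,989.09; break-even revenue = 83,989.09 × £278.31 = £23,375,002.89.
Current sales = 236,390 × £278.31 = £65,789,700.90.
Margin of safety = £65,789,700.90 − £23,375,002.89 = £42,414,698.

£42,414,698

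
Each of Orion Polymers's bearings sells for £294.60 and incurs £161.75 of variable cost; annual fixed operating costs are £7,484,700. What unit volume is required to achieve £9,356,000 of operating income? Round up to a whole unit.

Each unit contributes £294.60 − £161.75 = £132.85.
Need Q such that Q × £132.85 − £7,484,700 = £9,356,000, i.e. Q = £16,840,700 / £132.85 = 126,764.77 → 126,765.

126,765 bearings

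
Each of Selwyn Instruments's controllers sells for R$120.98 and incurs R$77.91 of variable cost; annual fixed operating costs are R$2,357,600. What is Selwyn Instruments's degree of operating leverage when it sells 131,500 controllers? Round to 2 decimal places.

1.71

Total contribution margin = 131,500 × R$43.07 = R$5,663,705.00.
Subtracting fixed costs: EBIT = R$5,663,705.00 − R$2,357,600 = R$3,306,105.00.
So DOL = total CM / EBIT = R$5,663,705.00 / R$3,306,105.00 = 1.7131.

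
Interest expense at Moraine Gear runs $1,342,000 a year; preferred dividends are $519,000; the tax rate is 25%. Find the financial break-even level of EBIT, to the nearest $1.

$2,034,000

Preferred dividends are paid after tax, so their pre-tax equivalent is $519,000 ÷ (1 − 0.25) = $692,000.00.
EPS = 0 when EBIT covers interest plus the pre-tax preferred burden: $1,342,000 + $692,000.00 = $2,034,000.00.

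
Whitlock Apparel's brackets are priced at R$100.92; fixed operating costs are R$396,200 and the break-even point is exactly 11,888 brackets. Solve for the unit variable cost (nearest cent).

R$67.59

At break-even, FC = Q × (P − VC), so P − VC = R$396,200 ÷ 11,888 = R$33.3277.
Variable cost per unit = R$100.92 − R$33.3277 = R$67.59.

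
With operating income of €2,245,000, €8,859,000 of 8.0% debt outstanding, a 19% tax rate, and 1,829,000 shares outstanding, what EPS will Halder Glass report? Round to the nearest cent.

Interest = €708,720.00, so EBT = €2,245,000 − €708,720.00 = €1,536,280.00.
Net income = €1,536,280.00 × (1 − 0.19) = €1,244,386.80.
Per share: €1,244,386.80 / 1,829,000 shares = €0.68.

€0.68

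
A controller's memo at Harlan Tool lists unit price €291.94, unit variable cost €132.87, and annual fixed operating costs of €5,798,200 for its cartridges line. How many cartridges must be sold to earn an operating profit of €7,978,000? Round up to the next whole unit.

Contribution margin per unit = €291.94 − €132.87 = €159.07.
Units = (FC + target) / CM = (€5,798,200 + €7,978,000) / €159.07 = 86,604.64, so 86,605 cartridges.

86,605 cartridges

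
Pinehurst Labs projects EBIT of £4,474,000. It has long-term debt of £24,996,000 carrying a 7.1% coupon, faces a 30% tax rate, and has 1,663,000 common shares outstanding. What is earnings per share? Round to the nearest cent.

Interest = £1,774,716.00, so EBT = £4,474,000 − £1,774,716.00 = £2,699,284.00.
Net income = £2,699,284.00 × (1 − 0.30) = £1,889,498.80.
Per share: £1,889,498.80 / 1,663,000 shares = £1.14.

£1.14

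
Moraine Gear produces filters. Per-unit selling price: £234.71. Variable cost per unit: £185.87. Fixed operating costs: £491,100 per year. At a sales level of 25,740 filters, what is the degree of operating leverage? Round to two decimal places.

1.64

At 25,740 units, contribution = 25,740 × £48.84 = £1,257,141.60.
Subtracting fixed costs: EBIT = £1,257,141.60 − £491,100 = £766,041.60.
DOL = contribution ÷ EBIT = £1,257,141.60 ÷ £766,041.60 = 1.6411.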